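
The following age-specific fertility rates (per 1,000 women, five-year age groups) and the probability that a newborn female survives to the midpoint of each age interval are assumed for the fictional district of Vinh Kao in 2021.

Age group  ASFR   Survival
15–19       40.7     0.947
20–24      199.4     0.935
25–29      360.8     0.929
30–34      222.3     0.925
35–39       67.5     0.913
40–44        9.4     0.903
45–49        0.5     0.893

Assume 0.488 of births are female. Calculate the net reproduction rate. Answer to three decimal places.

Proportion female at birth = 0.488.
Weighting each age-specific rate by interval width and survival:
  15–19: 5 × 40.7/1000 × 0.947 = 0.19271
  20–24: 5 × 199.4/1000 × 0.935 = 0.93220
  25–29: 5 × 360.8/1000 × 0.929 = 1.67592
  30–34: 5 × 222.3/1000 × 0.925 = 1.02814
  35–39: 5 × 67.5/1000 × 0.913 = 0.30814
  40–44: 5 × 9.4/1000 × 0.903 = 0.04244
  45–49: 5 × 0.5/1000 × 0.893 = 0.00223
Sum = 4.18178
NRR = 0.488 × 4.18178 = 2.04071
An NRR exceeding 1 indicates intrinsic growth under these rates.

2.041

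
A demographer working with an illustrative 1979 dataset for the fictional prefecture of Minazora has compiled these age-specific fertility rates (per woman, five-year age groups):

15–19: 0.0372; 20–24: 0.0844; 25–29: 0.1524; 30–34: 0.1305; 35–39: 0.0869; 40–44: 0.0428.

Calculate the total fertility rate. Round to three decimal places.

2.671

Sum of ASFRs = 0.0372 + 0.0844 + 0.1524 + 0.1305 + 0.0869 + 0.0428 = 0.5342
TFR = 5 × 0.5342 = 2.671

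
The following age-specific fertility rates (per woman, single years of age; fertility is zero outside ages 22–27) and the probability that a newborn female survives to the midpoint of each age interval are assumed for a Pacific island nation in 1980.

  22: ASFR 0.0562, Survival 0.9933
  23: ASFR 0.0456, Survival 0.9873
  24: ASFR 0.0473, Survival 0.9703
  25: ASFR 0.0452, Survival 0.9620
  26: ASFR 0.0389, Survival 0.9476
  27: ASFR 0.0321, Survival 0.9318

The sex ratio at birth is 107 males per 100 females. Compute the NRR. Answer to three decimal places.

0.124

Proportion female at birth = 100 / (100 + 107) = 0.48309.
Weighting each age-specific rate by interval width and survival:
  22: 1 × 0.0562 × 0.9933 = 0.05582
  23: 1 × 0.0456 × 0.9873 = 0.04502
  24: 1 × 0.0473 × 0.9703 = 0.04590
  25: 1 × 0.0452 × 0.9620 = 0.04348
  26: 1 × 0.0389 × 0.9476 = 0.03686
  27: 1 × 0.0321 × 0.9318 = 0.02991
Sum = 0.25699
NRR = 0.48309 × 0.25699 = 0.12415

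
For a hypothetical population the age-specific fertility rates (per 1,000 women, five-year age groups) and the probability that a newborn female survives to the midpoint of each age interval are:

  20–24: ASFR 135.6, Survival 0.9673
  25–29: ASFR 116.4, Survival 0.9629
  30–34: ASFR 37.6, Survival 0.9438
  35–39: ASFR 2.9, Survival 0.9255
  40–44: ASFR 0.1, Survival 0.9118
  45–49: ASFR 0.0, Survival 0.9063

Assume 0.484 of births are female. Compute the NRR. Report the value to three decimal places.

Proportion female at birth = 0.484.
Each age group contributes 5 × ASFR × survival:
  20–24: 5 × 135.6/1000 × 0.9673 = 0.65583
  25–29: 5 × 116.4/1000 × 0.9629 = 0.56041
  30–34: 5 × 37.6/1000 × 0.9438 = 0.17743
  35–39: 5 × 2.9/1000 × 0.9255 = 0.01342
  40–44: 5 × 0.1/1000 × 0.9118 = 0.00046
  45–49: 5 × 0.0/1000 × 0.9063 = 0.00000
Sum = 1.40755
NRR = 0.484 × 1.40755 = 0.68125
NRR < 1, so the cohort does not fully replace itself.

0.681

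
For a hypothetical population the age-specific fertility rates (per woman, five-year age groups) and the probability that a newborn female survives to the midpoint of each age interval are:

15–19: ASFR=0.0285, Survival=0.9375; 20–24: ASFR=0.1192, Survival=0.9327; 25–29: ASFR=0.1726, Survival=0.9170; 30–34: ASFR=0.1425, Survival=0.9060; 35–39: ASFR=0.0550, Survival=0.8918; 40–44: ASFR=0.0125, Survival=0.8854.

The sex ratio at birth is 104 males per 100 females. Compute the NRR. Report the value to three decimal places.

1.190

Proportion female at birth = 100 / (100 + 104) = 0.49020.
Weighting each age-specific rate by interval width and survival:
  15–19: 5 × 0.0285 × 0.9375 = 0.13359
  20–24: 5 × 0.1192 × 0.9327 = 0.55589
  25–29: 5 × 0.1726 × 0.9170 = 0.79137
  30–34: 5 × 0.1425 × 0.9060 = 0.64553
  35–39: 5 × 0.0550 × 0.8918 = 0.24525
  40–44: 5 × 0.0125 × 0.8854 = 0.05534
Sum = 2.42697
NRR = 0.49020 × 2.42697 = 1.18970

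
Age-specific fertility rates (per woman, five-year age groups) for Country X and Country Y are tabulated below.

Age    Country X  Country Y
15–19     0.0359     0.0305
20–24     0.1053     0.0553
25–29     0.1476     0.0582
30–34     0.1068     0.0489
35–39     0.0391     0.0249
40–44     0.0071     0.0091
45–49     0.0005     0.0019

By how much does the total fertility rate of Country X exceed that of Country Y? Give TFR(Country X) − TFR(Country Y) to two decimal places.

Country X:
  Sum of ASFRs = 0.0359 + 0.1053 + 0.1476 + 0.1068 + 0.0391 + 0.0071 + 0.0005 = 0.4423
  TFR = 5 × 0.4423 = 2.2115
Country Y:
  Sum of ASFRs = 0.0305 + 0.0553 + 0.0582 + 0.0489 + 0.0249 + 0.0091 + 0.0019 = 0.2288
  TFR = 5 × 0.2288 = 1.144
Difference = 2.2115 − 1.144 = 1.0675

1.07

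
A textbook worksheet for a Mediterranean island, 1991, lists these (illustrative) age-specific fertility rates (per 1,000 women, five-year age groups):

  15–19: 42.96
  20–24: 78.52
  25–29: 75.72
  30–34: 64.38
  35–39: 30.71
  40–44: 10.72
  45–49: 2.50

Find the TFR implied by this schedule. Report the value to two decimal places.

1.53

Sum of ASFRs = 42.96 + 78.52 + 75.72 + 64.38 + 30.71 + 10.72 + 2.50 = 305.51
TFR = 5 × 305.51 / 1000 = 1.52755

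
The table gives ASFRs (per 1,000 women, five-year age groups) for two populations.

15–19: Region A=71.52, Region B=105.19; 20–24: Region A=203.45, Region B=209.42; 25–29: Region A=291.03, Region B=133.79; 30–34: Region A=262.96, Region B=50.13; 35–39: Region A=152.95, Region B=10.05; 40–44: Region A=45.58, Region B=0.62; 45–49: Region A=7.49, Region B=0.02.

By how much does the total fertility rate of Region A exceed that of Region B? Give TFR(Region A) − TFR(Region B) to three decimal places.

Region A:
  Sum of ASFRs = 71.52 + 203.45 + 291.03 + 262.96 + 152.95 + 45.58 + 7.49 = 1034.98
  TFR = 5 × 1034.98 / 1000 = 5.1749
Region B:
  Sum of ASFRs = 105.19 + 209.42 + 133.79 + 50.13 + 10.05 + 0.62 + 0.02 = 509.22
  TFR = 5 × 509.22 / 1000 = 2.5461
Difference = 5.1749 − 2.5461 = 2.6288

2.629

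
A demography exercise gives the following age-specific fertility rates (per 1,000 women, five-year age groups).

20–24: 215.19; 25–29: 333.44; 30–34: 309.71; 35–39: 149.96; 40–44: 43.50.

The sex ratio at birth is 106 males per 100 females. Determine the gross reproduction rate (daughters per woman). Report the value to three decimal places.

2.553

Proportion female at birth = 100 / (100 + 106) = 0.48544.
Sum of ASFRs = 215.19 + 333.44 + 309.71 + 149.96 + 43.50 = 1051.80
TFR = 5 × 1051.80 / 1000 = 5.259
GRR = 0.48544 × 5.259 = 2.55293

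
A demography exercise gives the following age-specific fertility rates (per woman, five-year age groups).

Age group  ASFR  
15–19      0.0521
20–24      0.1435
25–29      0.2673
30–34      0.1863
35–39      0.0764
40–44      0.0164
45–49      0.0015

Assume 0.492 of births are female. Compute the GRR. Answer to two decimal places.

Proportion female at birth = 0.492.
Sum of ASFRs = 0.0521 + 0.1435 + 0.2673 + 0.1863 + 0.0764 + 0.0164 + 0.0015 = 0.7435
TFR = 5 × 0.7435 = 3.7175
GRR = 0.492 × 3.7175 = 1.82901

1.83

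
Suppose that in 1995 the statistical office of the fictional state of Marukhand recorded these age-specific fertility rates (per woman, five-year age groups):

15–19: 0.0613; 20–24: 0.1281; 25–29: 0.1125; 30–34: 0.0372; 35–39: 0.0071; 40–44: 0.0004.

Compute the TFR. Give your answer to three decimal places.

Sum of ASFRs = 0.0613 + 0.1281 + 0.1125 + 0.0372 + 0.0071 + 0.0004 = 0.3466
TFR = 5 × 0.3466 = 1.733

1.733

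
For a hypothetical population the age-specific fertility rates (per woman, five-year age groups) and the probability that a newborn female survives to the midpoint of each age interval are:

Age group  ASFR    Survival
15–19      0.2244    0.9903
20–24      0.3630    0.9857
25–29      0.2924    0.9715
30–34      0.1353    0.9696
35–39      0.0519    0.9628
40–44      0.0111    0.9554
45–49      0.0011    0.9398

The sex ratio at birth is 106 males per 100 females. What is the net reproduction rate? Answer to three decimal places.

Proportion female at birth = 100 / (100 + 106) = 0.48544.
Weighting each age-specific rate by interval width and survival:
  15–19: 5 × 0.2244 × 0.9903 = 1.11112
  20–24: 5 × 0.3630 × 0.9857 = 1.78905
  25–29: 5 × 0.2924 × 0.9715 = 1.42033
  30–34: 5 × 0.1353 × 0.9696 = 0.65593
  35–39: 5 × 0.0519 × 0.9628 = 0.24985
  40–44: 5 × 0.0111 × 0.9554 = 0.05302
  45–49: 5 × 0.0011 × 0.9398 = 0.00517
Sum = 5.28447
NRR = 0.48544 × 5.28447 = 2.56529

2.565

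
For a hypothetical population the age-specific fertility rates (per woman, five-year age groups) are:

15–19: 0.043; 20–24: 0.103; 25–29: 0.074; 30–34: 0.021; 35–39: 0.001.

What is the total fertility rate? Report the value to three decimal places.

Sum of ASFRs = 0.043 + 0.103 + 0.074 + 0.021 + 0.001 = 0.242
TFR = 5 × 0.242 = 1.21

1.210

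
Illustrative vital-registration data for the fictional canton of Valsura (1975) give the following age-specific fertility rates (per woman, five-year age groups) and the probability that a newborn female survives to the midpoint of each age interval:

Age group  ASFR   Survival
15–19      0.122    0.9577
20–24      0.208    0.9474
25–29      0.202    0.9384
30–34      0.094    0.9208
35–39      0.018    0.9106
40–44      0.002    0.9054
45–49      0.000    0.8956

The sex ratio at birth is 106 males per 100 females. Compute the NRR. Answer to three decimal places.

Proportion female at birth = 100 / (100 + 106) = 0.48544.
Per-age-group product (5 × ASFR × survival probability):
  15–19: 5 × 0.122 × 0.9577 = 0.58420
  20–24: 5 × 0.208 × 0.9474 = 0.98530
  25–29: 5 × 0.202 × 0.9384 = 0.94778
  30–34: 5 × 0.094 × 0.9208 = 0.43278
  35–39: 5 × 0.018 × 0.9106 = 0.08195
  40–44: 5 × 0.002 × 0.9054 = 0.00905
  45–49: 5 × 0.000 × 0.8956 = 0.00000
Sum = 3.04106
NRR = 0.48544 × 3.04106 = 1.47625
NRR > 1, so each generation more than replaces itself.

1.476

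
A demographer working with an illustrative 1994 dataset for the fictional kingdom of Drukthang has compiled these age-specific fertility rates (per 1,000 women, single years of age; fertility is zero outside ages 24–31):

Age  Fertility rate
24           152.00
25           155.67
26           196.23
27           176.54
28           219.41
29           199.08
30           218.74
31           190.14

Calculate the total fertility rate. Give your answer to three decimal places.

Sum of ASFRs = 152.00 + 155.67 + 196.23 + 176.54 + 219.41 + 199.08 + 218.74 + 190.14 = 1507.81
TFR = 1507.81 / 1000 = 1.50781

1.508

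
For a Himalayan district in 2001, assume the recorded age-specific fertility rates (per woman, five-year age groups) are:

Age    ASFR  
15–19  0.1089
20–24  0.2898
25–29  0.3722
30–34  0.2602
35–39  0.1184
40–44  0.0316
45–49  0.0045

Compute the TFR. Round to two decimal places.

5.93

Sum of ASFRs = 0.1089 + 0.2898 + 0.3722 + 0.2602 + 0.1184 + 0.0316 + 0.0045 = 1.1856
TFR = 5 × 1.1856 = 5.928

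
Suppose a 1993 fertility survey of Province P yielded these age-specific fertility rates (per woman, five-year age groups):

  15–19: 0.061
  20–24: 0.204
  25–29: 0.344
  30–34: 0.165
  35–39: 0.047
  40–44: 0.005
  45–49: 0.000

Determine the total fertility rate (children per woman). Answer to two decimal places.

Sum of ASFRs = 0.061 + 0.204 + 0.344 + 0.165 + 0.047 + 0.005 + 0.000 = 0.826
TFR = 5 × 0.826 = 4.13

4.13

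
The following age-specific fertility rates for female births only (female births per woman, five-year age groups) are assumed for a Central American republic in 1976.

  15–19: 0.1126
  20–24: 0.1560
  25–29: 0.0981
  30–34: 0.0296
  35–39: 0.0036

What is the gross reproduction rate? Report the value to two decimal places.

Sum of female ASFRs = 0.1126 + 0.1560 + 0.0981 + 0.0296 + 0.0036 = 0.3999
GRR = 5 × 0.3999 = 1.9995

2.00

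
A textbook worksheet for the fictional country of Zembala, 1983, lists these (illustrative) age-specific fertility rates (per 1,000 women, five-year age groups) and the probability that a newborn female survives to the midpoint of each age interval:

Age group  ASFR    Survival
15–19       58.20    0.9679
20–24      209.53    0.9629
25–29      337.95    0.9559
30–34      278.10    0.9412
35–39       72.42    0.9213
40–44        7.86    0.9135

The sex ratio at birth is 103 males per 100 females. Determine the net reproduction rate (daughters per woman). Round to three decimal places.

2.258

Proportion female at birth = 100 / (100 + 103) = 0.49261.
Survival-weighted fertility by age (5·fₓ·Sₓ):
  15–19: 5 × 58.20/1000 × 0.9679 = 0.28166
  20–24: 5 × 209.53/1000 × 0.9629 = 1.00878
  25–29: 5 × 337.95/1000 × 0.9559 = 1.61523
  30–34: 5 × 278.10/1000 × 0.9412 = 1.30874
  35–39: 5 × 72.42/1000 × 0.9213 = 0.33360
  40–44: 5 × 7.86/1000 × 0.9135 = 0.03590
Sum = 4.58391
NRR = 0.49261 × 4.58391 = 2.25808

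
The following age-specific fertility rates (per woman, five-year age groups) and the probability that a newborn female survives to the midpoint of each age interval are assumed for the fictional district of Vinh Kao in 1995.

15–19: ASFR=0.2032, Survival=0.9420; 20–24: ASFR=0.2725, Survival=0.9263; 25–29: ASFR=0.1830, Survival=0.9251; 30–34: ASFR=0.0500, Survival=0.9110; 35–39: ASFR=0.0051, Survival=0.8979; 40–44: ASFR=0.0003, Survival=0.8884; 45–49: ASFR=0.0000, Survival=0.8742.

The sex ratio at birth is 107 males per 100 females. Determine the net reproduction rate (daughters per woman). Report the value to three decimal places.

1.603

Proportion female at birth = 100 / (100 + 107) = 0.48309.
Each age group contributes 5 × ASFR × survival:
  15–19: 5 × 0.2032 × 0.9420 = 0.95707
  20–24: 5 × 0.2725 × 0.9263 = 1.26208
  25–29: 5 × 0.1830 × 0.9251 = 0.84647
  30–34: 5 × 0.0500 × 0.9110 = 0.22775
  35–39: 5 × 0.0051 × 0.8979 = 0.02290
  40–44: 5 × 0.0003 × 0.8884 = 0.00133
  45–49: 5 × 0.0000 × 0.8742 = 0.00000
Sum = 3.31760
NRR = 0.48309 × 3.31760 = 1.60270
With NRR above 1 the population is above replacement fertility.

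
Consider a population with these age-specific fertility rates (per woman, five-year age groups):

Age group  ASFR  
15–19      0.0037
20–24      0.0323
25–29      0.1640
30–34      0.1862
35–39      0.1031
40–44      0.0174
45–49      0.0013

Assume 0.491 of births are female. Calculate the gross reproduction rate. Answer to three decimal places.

Proportion female at birth = 0.491.
Sum of ASFRs = 0.0037 + 0.0323 + 0.1640 + 0.1862 + 0.1031 + 0.0174 + 0.0013 = 0.5080
TFR = 5 × 0.5080 = 2.54
GRR = 0.491 × 2.54 = 1.24714

1.247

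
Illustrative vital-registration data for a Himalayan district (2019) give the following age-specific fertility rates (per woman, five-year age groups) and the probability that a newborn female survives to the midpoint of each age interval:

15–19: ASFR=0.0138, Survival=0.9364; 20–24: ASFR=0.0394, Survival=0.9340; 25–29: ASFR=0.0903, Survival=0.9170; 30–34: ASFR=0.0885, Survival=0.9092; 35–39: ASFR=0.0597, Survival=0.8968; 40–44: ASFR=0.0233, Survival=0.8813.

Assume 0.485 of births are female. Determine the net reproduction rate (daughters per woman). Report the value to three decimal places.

Proportion female at birth = 0.485.
Weighting each age-specific rate by interval width and survival:
  15–19: 5 × 0.0138 × 0.9364 = 0.06461
  20–24: 5 × 0.0394 × 0.9340 = 0.18400
  25–29: 5 × 0.0903 × 0.9170 = 0.41403
  30–34: 5 × 0.0885 × 0.9092 = 0.40232
  35–39: 5 × 0.0597 × 0.8968 = 0.26769
  40–44: 5 × 0.0233 × 0.8813 = 0.10267
Sum = 1.43532
NRR = 0.485 × 1.43532 = 0.69613

0.696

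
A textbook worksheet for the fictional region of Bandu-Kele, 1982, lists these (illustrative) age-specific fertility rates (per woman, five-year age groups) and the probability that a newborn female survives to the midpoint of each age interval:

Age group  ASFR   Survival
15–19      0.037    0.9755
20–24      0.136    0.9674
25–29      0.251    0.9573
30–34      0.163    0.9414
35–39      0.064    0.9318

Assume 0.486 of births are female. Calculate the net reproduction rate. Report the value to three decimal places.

Proportion female at birth = 0.486.
Weighting each age-specific rate by interval width and survival:
  15–19: 5 × 0.037 × 0.9755 = 0.18047
  20–24: 5 × 0.136 × 0.9674 = 0.65783
  25–29: 5 × 0.251 × 0.9573 = 1.20141
  30–34: 5 × 0.163 × 0.9414 = 0.76724
  35–39: 5 × 0.064 × 0.9318 = 0.29818
Sum = 3.10513
NRR = 0.486 × 3.10513 = 1.50909
An NRR exceeding 1 indicates intrinsic growth under these rates.

1.509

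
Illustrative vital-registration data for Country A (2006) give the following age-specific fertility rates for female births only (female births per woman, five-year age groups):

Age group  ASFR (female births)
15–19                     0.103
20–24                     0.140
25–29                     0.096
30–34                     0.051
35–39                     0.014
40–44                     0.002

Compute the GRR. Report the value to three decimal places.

2.030

Sum of female ASFRs = 0.103 + 0.140 + 0.096 + 0.051 + 0.014 + 0.002 = 0.406
GRR = 5 × 0.406 = 2.03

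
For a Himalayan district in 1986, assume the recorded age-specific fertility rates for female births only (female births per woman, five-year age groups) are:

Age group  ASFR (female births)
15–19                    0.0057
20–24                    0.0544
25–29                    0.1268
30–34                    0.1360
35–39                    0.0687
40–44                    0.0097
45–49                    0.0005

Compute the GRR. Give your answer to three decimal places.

Sum of female ASFRs = 0.0057 + 0.0544 + 0.1268 + 0.1360 + 0.0687 + 0.0097 + 0.0005 = 0.4018
GRR = 5 × 0.4018 = 2.009

2.009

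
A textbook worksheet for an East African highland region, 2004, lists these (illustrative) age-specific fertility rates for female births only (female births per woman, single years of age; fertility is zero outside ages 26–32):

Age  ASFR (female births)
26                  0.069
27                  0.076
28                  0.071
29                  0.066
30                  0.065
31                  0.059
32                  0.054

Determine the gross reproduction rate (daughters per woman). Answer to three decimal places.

Sum of female ASFRs = 0.069 + 0.076 + 0.071 + 0.066 + 0.065 + 0.059 + 0.054 = 0.460
GRR = 0.46

0.460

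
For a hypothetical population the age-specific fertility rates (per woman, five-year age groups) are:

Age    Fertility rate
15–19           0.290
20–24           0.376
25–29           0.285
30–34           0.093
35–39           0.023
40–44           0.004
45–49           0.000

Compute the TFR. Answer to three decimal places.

5.355

Sum of ASFRs = 0.290 + 0.376 + 0.285 + 0.093 + 0.023 + 0.004 + 0.000 = 1.071
TFR = 5 × 1.071 = 5.355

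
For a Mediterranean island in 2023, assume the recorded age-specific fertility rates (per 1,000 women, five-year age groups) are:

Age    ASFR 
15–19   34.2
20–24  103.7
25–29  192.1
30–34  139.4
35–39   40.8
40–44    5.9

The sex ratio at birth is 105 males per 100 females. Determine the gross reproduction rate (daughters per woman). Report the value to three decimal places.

Proportion female at birth = 100 / (100 + 105) = 0.48780.
Sum of ASFRs = 34.2 + 103.7 + 192.1 + 139.4 + 40.8 + 5.9 = 516.1
TFR = 5 × 516.1 / 1000 = 2.5805
GRR = 0.48780 × 2.5805 = 1.25877

1.259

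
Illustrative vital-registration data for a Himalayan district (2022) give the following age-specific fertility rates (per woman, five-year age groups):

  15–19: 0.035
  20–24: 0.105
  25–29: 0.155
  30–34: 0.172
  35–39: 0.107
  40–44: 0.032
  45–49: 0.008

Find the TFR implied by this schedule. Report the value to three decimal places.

3.070

Sum of ASFRs = 0.035 + 0.105 + 0.155 + 0.172 + 0.107 + 0.032 + 0.008 = 0.614
TFR = 5 × 0.614 = 3.07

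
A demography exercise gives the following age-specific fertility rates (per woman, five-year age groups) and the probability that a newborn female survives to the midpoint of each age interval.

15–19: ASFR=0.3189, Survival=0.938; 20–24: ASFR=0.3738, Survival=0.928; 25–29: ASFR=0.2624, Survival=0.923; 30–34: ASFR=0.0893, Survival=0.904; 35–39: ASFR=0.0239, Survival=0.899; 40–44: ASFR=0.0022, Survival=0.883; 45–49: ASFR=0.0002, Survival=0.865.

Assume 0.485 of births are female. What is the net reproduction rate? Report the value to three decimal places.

2.407

Proportion female at birth = 0.485.
Each age group contributes 5 × ASFR × survival:
  15–19: 5 × 0.3189 × 0.938 = 1.49564
  20–24: 5 × 0.3738 × 0.928 = 1.73443
  25–29: 5 × 0.2624 × 0.923 = 1.21098
  30–34: 5 × 0.0893 × 0.904 = 0.40364
  35–39: 5 × 0.0239 × 0.899 = 0.10743
  40–44: 5 × 0.0022 × 0.883 = 0.00971
  45–49: 5 × 0.0002 × 0.865 = 0.00087
Sum = 4.96270
NRR = 0.485 × 4.96270 = 2.40691
With NRR above 1 the population is above replacement fertility.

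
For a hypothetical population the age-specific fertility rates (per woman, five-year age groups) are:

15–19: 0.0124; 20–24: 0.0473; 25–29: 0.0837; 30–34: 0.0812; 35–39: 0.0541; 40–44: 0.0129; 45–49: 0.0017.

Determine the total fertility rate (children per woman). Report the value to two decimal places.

Sum of ASFRs = 0.0124 + 0.0473 + 0.0837 + 0.0812 + 0.0541 + 0.0129 + 0.0017 = 0.2933
TFR = 5 × 0.2933 = 1.4665

1.47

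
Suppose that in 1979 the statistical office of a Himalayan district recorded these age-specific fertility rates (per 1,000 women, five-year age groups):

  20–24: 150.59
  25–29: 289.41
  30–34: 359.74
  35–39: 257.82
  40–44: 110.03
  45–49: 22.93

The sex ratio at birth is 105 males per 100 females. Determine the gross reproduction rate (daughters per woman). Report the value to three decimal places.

2.904

Proportion female at birth = 100 / (100 + 105) = 0.48780.
Sum of ASFRs = 150.59 + 289.41 + 359.74 + 257.82 + 110.03 + 22.93 = 1190.52
TFR = 5 × 1190.52 / 1000 = 5.9526
GRR = 0.48780 × 5.9526 = 2.90368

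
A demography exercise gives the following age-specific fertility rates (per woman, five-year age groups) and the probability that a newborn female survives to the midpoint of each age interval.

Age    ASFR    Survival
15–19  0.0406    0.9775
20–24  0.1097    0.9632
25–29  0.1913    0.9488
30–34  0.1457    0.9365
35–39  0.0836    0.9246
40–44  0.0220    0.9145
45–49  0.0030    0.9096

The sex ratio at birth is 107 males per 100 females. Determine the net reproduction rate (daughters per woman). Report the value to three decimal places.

Proportion female at birth = 100 / (100 + 107) = 0.48309.
Weighting each age-specific rate by interval width and survival:
  15–19: 5 × 0.0406 × 0.9775 = 0.19843
  20–24: 5 × 0.1097 × 0.9632 = 0.52832
  25–29: 5 × 0.1913 × 0.9488 = 0.90753
  30–34: 5 × 0.1457 × 0.9365 = 0.68224
  35–39: 5 × 0.0836 × 0.9246 = 0.38648
  40–44: 5 × 0.0220 × 0.9145 = 0.10060
  45–49: 5 × 0.0030 × 0.9096 = 0.01364
Sum = 2.81724
NRR = 0.48309 × 2.81724 = 1.36098

1.361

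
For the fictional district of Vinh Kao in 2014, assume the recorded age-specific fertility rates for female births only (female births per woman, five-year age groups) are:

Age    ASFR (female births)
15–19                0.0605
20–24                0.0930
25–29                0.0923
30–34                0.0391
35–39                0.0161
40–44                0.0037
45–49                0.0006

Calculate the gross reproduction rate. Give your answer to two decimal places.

1.53

Sum of female ASFRs = 0.0605 + 0.0930 + 0.0923 + 0.0391 + 0.0161 + 0.0037 + 0.0006 = 0.3053
GRR = 5 × 0.3053 = 1.5265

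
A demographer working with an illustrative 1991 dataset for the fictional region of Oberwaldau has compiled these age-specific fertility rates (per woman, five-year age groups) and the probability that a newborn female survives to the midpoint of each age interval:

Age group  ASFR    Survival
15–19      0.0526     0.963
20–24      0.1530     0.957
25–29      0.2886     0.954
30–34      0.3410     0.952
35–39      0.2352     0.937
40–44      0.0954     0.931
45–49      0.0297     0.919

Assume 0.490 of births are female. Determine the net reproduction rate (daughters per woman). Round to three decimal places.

2.777

Proportion female at birth = 0.490.
Each age group contributes 5 × ASFR × survival:
  15–19: 5 × 0.0526 × 0.963 = 0.25327
  20–24: 5 × 0.1530 × 0.957 = 0.73211
  25–29: 5 × 0.2886 × 0.954 = 1.37662
  30–34: 5 × 0.3410 × 0.952 = 1.62316
  35–39: 5 × 0.2352 × 0.937 = 1.10191
  40–44: 5 × 0.0954 × 0.931 = 0.44409
  45–49: 5 × 0.0297 × 0.919 = 0.13647
Sum = 5.66763
NRR = 0.490 × 5.66763 = 2.77714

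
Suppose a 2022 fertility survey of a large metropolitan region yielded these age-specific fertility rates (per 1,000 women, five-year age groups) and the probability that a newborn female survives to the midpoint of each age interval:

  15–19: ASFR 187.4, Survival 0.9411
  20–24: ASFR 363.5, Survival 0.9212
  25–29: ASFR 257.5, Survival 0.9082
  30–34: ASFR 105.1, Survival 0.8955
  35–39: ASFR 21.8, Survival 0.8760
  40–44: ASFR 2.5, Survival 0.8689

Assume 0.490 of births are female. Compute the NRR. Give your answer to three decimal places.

Proportion female at birth = 0.490.
Each age group contributes 5 × ASFR × survival:
  15–19: 5 × 187.4/1000 × 0.9411 = 0.88181
  20–24: 5 × 363.5/1000 × 0.9212 = 1.67428
  25–29: 5 × 257.5/1000 × 0.9082 = 1.16931
  30–34: 5 × 105.1/1000 × 0.8955 = 0.47059
  35–39: 5 × 21.8/1000 × 0.8760 = 0.09548
  40–44: 5 × 2.5/1000 × 0.8689 = 0.01086
Sum = 4.30233
NRR = 0.490 × 4.30233 = 2.10814

2.108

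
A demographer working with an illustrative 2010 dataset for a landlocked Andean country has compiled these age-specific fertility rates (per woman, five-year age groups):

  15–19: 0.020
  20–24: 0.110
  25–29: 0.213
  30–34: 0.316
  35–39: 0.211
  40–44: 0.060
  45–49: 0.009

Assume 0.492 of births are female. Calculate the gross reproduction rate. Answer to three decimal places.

2.310

Proportion female at birth = 0.492.
Sum of ASFRs = 0.020 + 0.110 + 0.213 + 0.316 + 0.211 + 0.060 + 0.009 = 0.939
TFR = 5 × 0.939 = 4.695
GRR = 0.492 × 4.695 = 2.30994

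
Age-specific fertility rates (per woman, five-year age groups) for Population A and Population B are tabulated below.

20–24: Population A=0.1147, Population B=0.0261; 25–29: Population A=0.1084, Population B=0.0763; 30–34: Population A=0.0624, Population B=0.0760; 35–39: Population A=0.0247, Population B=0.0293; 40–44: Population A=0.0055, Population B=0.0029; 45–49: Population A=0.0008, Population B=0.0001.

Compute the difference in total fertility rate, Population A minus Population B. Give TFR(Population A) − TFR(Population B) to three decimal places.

0.529

Population A:
  Sum of ASFRs = 0.1147 + 0.1084 + 0.0624 + 0.0247 + 0.0055 + 0.0008 = 0.3165
  TFR = 5 × 0.3165 = 1.5825
Population B:
  Sum of ASFRs = 0.0261 + 0.0763 + 0.0760 + 0.0293 + 0.0029 + 0.0001 = 0.2107
  TFR = 5 × 0.2107 = 1.0535
Difference = 1.5825 − 1.0535 = 0.529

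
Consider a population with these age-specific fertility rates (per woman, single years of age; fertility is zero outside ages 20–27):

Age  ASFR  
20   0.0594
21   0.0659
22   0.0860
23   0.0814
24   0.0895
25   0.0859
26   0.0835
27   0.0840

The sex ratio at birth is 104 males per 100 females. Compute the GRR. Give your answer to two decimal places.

0.31

Proportion female at birth = 100 / (100 + 104) = 0.49020.
Sum of ASFRs = 0.0594 + 0.0659 + 0.0860 + 0.0814 + 0.0895 + 0.0859 + 0.0835 + 0.0840 = 0.6356
TFR = 0.6356
GRR = 0.49020 × 0.6356 = 0.31157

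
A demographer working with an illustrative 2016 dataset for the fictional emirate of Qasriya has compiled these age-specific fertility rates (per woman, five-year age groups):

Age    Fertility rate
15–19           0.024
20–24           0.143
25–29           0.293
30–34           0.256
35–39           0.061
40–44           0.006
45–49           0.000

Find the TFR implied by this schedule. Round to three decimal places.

Sum of ASFRs = 0.024 + 0.143 + 0.293 + 0.256 + 0.061 + 0.006 + 0.000 = 0.783
TFR = 5 × 0.783 = 3.915

3.915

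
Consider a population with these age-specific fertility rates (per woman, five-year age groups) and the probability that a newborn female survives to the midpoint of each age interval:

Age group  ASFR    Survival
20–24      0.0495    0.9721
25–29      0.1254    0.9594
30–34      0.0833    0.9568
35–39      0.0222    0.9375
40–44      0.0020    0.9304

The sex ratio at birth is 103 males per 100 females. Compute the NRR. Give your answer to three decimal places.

Proportion female at birth = 100 / (100 + 103) = 0.49261.
Weighting each age-specific rate by interval width and survival:
  20–24: 5 × 0.0495 × 0.9721 = 0.24059
  25–29: 5 × 0.1254 × 0.9594 = 0.60154
  30–34: 5 × 0.0833 × 0.9568 = 0.39851
  35–39: 5 × 0.0222 × 0.9375 = 0.10406
  40–44: 5 × 0.0020 × 0.9304 = 0.00930
Sum = 1.35400
NRR = 0.49261 × 1.35400 = 0.66699

0.667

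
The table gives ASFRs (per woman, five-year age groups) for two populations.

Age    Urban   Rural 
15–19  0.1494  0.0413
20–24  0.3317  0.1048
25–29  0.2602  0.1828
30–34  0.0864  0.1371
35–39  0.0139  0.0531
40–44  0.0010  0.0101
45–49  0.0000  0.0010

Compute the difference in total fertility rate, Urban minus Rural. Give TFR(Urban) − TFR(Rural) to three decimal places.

Urban:
  Sum of ASFRs = 0.1494 + 0.3317 + 0.2602 + 0.0864 + 0.0139 + 0.0010 + 0.0000 = 0.8426
  TFR = 5 × 0.8426 = 4.213
Rural:
  Sum of ASFRs = 0.0413 + 0.1048 + 0.1828 + 0.1371 + 0.0531 + 0.0101 + 0.0010 = 0.5302
  TFR = 5 × 0.5302 = 2.651
Difference = 4.213 − 2.651 = 1.562

1.562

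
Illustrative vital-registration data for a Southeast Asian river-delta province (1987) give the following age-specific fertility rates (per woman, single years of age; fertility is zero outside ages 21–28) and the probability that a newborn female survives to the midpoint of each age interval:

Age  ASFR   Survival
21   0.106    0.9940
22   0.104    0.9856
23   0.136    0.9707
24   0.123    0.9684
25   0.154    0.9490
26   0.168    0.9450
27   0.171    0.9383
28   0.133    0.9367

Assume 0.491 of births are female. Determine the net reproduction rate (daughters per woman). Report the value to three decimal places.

Proportion female at birth = 0.491.
Weighting each age-specific rate by interval width and survival:
  21: 1 × 0.106 × 0.9940 = 0.10536
  22: 1 × 0.104 × 0.9856 = 0.10250
  23: 1 × 0.136 × 0.9707 = 0.13202
  24: 1 × 0.123 × 0.9684 = 0.11911
  25: 1 × 0.154 × 0.9490 = 0.14615
  26: 1 × 0.168 × 0.9450 = 0.15876
  27: 1 × 0.171 × 0.9383 = 0.16045
  28: 1 × 0.133 × 0.9367 = 0.12458
Sum = 1.04893
NRR = 0.491 × 1.04893 = 0.51502
An NRR under 1 implies long-run decline under these rates.

0.515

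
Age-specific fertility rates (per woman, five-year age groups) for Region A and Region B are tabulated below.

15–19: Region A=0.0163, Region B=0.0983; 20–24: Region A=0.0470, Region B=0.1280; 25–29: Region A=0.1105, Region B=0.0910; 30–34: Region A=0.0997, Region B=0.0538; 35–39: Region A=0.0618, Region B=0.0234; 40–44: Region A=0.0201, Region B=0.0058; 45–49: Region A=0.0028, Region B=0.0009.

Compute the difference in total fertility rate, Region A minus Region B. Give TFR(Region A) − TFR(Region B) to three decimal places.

-0.215

Region A:
  Sum of ASFRs = 0.0163 + 0.0470 + 0.1105 + 0.0997 + 0.0618 + 0.0201 + 0.0028 = 0.3582
  TFR = 5 × 0.3582 = 1.791
Region B:
  Sum of ASFRs = 0.0983 + 0.1280 + 0.0910 + 0.0538 + 0.0234 + 0.0058 + 0.0009 = 0.4012
  TFR = 5 × 0.4012 = 2.006
Difference = 1.791 − 2.006 = -0.215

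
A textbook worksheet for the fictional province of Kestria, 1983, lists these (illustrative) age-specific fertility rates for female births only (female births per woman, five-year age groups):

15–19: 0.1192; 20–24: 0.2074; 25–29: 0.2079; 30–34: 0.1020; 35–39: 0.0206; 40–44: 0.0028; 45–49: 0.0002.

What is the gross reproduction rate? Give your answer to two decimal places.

Sum of female ASFRs = 0.1192 + 0.2074 + 0.2079 + 0.1020 + 0.0206 + 0.0028 + 0.0002 = 0.6601
GRR = 5 × 0.6601 = 3.3005

3.30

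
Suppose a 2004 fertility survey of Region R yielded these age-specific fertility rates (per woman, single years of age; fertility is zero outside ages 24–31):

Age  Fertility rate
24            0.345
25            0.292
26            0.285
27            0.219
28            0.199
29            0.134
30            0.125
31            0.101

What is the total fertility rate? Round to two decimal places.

1.70

Sum of ASFRs = 0.345 + 0.292 + 0.285 + 0.219 + 0.199 + 0.134 + 0.125 + 0.101 = 1.700
TFR = 1.7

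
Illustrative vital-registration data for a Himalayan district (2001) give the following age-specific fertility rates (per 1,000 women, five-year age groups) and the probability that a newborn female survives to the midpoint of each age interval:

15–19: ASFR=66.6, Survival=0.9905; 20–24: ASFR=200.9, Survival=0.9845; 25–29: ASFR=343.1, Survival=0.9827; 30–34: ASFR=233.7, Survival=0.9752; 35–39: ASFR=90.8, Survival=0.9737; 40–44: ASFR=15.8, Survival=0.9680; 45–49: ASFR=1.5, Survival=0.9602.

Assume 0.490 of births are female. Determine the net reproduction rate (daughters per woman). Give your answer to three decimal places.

2.288

Proportion female at birth = 0.490.
Each age group contributes 5 × ASFR × survival:
  15–19: 5 × 66.6/1000 × 0.9905 = 0.32984
  20–24: 5 × 200.9/1000 × 0.9845 = 0.98893
  25–29: 5 × 343.1/1000 × 0.9827 = 1.68582
  30–34: 5 × 233.7/1000 × 0.9752 = 1.13952
  35–39: 5 × 90.8/1000 × 0.9737 = 0.44206
  40–44: 5 × 15.8/1000 × 0.9680 = 0.07647
  45–49: 5 × 1.5/1000 × 0.9602 = 0.00720
Sum = 4.66984
NRR = 0.490 × 4.66984 = 2.28822
NRR > 1, so each generation more than replaces itself.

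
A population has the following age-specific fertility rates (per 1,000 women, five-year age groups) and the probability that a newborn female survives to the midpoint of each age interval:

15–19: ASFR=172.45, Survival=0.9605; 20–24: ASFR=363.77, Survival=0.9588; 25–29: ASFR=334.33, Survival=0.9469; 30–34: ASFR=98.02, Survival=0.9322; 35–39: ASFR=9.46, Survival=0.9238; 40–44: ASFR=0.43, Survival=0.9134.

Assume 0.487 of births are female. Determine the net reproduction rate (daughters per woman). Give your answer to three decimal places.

2.268

Proportion female at birth = 0.487.
Survival-weighted fertility by age (5·fₓ·Sₓ):
  15–19: 5 × 172.45/1000 × 0.9605 = 0.82819
  20–24: 5 × 363.77/1000 × 0.9588 = 1.74391
  25–29: 5 × 334.33/1000 × 0.9469 = 1.58289
  30–34: 5 × 98.02/1000 × 0.9322 = 0.45687
  35–39: 5 × 9.46/1000 × 0.9238 = 0.04370
  40–44: 5 × 0.43/1000 × 0.9134 = 0.00196
Sum = 4.65752
NRR = 0.487 × 4.65752 = 2.26821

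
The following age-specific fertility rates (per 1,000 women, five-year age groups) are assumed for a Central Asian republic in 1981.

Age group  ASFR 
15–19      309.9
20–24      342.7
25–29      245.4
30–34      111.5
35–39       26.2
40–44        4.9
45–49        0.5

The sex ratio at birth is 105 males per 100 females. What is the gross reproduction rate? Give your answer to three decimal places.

2.539

Proportion female at birth = 100 / (100 + 105) = 0.48780.
Sum of ASFRs = 309.9 + 342.7 + 245.4 + 111.5 + 26.2 + 4.9 + 0.5 = 1041.1
TFR = 5 × 1041.1 / 1000 = 5.2055
GRR = 0.48780 × 5.2055 = 2.53924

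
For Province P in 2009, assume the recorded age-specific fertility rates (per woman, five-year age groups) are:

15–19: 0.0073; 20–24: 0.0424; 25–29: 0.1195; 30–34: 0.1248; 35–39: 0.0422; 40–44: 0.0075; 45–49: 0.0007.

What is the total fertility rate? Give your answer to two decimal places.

Sum of ASFRs = 0.0073 + 0.0424 + 0.1195 + 0.1248 + 0.0422 + 0.0075 + 0.0007 = 0.3444
TFR = 5 × 0.3444 = 1.722

1.72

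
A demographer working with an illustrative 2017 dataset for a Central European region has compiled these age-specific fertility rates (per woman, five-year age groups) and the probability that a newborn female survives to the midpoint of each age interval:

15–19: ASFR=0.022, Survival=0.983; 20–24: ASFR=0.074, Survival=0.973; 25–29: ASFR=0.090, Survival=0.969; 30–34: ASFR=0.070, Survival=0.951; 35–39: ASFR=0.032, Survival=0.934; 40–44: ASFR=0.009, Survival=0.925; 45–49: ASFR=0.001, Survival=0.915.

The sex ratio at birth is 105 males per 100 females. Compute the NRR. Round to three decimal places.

Proportion female at birth = 100 / (100 + 105) = 0.48780.
Each age group contributes 5 × ASFR × survival:
  15–19: 5 × 0.022 × 0.983 = 0.10813
  20–24: 5 × 0.074 × 0.973 = 0.36001
  25–29: 5 × 0.090 × 0.969 = 0.43605
  30–34: 5 × 0.070 × 0.951 = 0.33285
  35–39: 5 × 0.032 × 0.934 = 0.14944
  40–44: 5 × 0.009 × 0.925 = 0.04163
  45–49: 5 × 0.001 × 0.915 = 0.00458
Sum = 1.43269
NRR = 0.48780 × 1.43269 = 0.69887
An NRR under 1 implies long-run decline under these rates.

0.699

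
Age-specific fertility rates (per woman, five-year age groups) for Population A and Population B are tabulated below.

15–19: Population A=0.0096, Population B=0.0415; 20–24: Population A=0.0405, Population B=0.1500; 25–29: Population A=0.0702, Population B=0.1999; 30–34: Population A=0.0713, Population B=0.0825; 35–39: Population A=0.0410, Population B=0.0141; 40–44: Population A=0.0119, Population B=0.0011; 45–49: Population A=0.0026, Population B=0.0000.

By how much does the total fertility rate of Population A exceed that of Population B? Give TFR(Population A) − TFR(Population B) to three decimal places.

Population A:
  Sum of ASFRs = 0.0096 + 0.0405 + 0.0702 + 0.0713 + 0.0410 + 0.0119 + 0.0026 = 0.2471
  TFR = 5 × 0.2471 = 1.2355
Population B:
  Sum of ASFRs = 0.0415 + 0.1500 + 0.1999 + 0.0825 + 0.0141 + 0.0011 + 0.0000 = 0.4891
  TFR = 5 × 0.4891 = 2.4455
Difference = 1.2355 − 2.4455 = -1.21

-1.210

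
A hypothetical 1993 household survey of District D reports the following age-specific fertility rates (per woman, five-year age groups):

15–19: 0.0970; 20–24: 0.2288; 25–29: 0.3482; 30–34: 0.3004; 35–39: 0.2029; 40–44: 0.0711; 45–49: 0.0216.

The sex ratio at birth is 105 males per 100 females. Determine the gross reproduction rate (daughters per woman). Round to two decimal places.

Proportion female at birth = 100 / (100 + 105) = 0.48780.
Sum of ASFRs = 0.0970 + 0.2288 + 0.3482 + 0.3004 + 0.2029 + 0.0711 + 0.0216 = 1.2700
TFR = 5 × 1.2700 = 6.35
GRR = 0.48780 × 6.35 = 3.09753

3.10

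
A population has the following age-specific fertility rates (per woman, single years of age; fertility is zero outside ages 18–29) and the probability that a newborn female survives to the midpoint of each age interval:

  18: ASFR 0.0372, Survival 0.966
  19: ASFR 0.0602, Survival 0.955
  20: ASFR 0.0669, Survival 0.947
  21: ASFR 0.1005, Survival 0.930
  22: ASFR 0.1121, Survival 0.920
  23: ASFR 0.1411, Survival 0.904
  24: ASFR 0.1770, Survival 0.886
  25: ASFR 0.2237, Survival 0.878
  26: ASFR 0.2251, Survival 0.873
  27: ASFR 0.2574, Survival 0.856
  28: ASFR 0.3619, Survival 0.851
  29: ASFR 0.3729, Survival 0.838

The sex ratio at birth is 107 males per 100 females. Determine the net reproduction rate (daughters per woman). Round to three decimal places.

Proportion female at birth = 100 / (100 + 107) = 0.48309.
Weighting each age-specific rate by interval width and survival:
  18: 1 × 0.0372 × 0.966 = 0.03594
  19: 1 × 0.0602 × 0.955 = 0.05749
  20: 1 × 0.0669 × 0.947 = 0.06335
  21: 1 × 0.1005 × 0.930 = 0.09347
  22: 1 × 0.1121 × 0.920 = 0.10313
  23: 1 × 0.1411 × 0.904 = 0.12755
  24: 1 × 0.1770 × 0.886 = 0.15682
  25: 1 × 0.2237 × 0.878 = 0.19641
  26: 1 × 0.2251 × 0.873 = 0.19651
  27: 1 × 0.2574 × 0.856 = 0.22033
  28: 1 × 0.3619 × 0.851 = 0.30798
  29: 1 × 0.3729 × 0.838 = 0.31249
Sum = 1.87147
NRR = 0.48309 × 1.87147 = 0.90409

0.904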